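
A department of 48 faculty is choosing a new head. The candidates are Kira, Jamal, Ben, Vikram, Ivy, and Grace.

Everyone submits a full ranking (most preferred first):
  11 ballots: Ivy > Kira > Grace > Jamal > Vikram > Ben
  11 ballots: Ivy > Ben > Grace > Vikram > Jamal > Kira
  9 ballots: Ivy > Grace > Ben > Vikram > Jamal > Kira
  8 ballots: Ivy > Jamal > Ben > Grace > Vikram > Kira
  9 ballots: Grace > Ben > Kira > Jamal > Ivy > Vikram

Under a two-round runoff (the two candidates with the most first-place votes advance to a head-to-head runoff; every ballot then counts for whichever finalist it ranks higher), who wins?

Round 1 first-place votes: Kira 0, Jamal 0, Ben 0, Vikram 0, Ivy 39, Grace 9. Ivy and Grace advance.
Runoff: Ivy is ranked above Grace on 39 ballots, Grace above Ivy on 9.

Ivy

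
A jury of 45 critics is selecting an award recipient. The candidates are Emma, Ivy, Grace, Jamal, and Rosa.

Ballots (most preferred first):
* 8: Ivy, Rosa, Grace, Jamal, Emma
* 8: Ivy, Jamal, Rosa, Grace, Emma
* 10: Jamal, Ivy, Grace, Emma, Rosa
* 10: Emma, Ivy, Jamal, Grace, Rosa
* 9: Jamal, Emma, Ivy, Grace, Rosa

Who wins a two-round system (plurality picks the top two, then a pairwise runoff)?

Ivy

Round 1 first-place votes: Emma 10, Ivy 16, Grace 0, Jamal 19, Rosa 0. Jamal and Ivy advance.
Runoff: Jamal is ranked above Ivy on 19 ballots, Ivy above Jamal on 26.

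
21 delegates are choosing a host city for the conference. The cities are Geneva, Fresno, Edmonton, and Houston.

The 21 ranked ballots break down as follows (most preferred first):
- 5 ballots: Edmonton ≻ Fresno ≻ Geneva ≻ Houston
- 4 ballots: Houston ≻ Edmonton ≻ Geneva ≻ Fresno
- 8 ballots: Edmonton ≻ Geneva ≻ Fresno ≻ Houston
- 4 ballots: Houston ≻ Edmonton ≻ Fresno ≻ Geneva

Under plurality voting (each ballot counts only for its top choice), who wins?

First-place votes: Geneva 0, Fresno 0, Edmonton 13, Houston 8.

Edmonton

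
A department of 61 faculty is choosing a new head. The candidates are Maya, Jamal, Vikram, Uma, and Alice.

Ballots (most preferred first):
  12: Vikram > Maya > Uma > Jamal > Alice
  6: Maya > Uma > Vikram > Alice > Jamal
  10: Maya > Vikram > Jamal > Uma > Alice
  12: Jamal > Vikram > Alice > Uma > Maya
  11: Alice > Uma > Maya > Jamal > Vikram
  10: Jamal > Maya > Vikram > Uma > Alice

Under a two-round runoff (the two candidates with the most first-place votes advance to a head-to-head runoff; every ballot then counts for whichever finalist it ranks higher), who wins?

Maya

Round 1 first-place votes: Maya 16, Jamal 22, Vikram 12, Uma 0, Alice 11. Jamal and Maya advance.
Runoff: Jamal is ranked above Maya on 22 ballots, Maya above Jamal on 39.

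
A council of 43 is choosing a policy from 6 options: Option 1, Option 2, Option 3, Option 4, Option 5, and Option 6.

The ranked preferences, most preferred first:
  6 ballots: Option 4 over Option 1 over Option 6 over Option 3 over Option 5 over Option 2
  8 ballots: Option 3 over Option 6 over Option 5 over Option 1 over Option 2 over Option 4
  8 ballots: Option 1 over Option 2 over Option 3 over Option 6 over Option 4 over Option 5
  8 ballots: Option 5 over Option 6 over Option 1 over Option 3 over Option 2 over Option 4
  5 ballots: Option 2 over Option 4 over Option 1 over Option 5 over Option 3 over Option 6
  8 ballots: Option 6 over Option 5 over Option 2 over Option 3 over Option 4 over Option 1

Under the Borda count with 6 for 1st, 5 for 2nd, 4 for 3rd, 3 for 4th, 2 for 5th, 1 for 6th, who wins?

Option 1: 6×5 + 8×3 + 8×6 + 8×4 + 5×4 + 8×1 = 162
Option 2: 6×1 + 8×2 + 8×5 + 8×2 + 5×6 + 8×4 = 140
Option 3: 6×3 + 8×6 + 8×4 + 8×3 + 5×2 + 8×3 = 156
Option 4: 6×6 + 8×1 + 8×2 + 8×1 + 5×5 + 8×2 = 109
Option 5: 6×2 + 8×4 + 8×1 + 8×6 + 5×3 + 8×5 = 155
Option 6: 6×4 + 8×5 + 8×3 + 8×5 + 5×1 + 8×6 = 181

Option 6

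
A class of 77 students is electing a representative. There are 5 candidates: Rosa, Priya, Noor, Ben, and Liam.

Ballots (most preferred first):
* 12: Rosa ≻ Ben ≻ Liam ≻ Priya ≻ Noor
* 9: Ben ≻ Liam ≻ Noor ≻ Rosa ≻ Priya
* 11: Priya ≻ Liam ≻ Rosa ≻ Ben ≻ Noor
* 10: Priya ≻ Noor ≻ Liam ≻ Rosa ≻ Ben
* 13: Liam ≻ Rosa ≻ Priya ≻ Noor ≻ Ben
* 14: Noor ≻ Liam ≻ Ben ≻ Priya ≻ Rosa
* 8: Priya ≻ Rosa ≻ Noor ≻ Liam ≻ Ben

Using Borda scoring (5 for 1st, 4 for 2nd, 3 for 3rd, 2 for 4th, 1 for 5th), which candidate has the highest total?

Rosa: 12×5 + 9×2 + 11×3 + 10×2 + 13×4 + 14×1 + 8×4 = 229
Priya: 12×2 + 9×1 + 11×5 + 10×5 + 13×3 + 14×2 + 8×5 = 245
Noor: 12×1 + 9×3 + 11×1 + 10×4 + 13×2 + 14×5 + 8×3 = 210
Ben: 12×4 + 9×5 + 11×2 + 10×1 + 13×1 + 14×3 + 8×1 = 188
Liam: 12×3 + 9×4 + 11×4 + 10×3 + 13×5 + 14×4 + 8×2 = 283

Liam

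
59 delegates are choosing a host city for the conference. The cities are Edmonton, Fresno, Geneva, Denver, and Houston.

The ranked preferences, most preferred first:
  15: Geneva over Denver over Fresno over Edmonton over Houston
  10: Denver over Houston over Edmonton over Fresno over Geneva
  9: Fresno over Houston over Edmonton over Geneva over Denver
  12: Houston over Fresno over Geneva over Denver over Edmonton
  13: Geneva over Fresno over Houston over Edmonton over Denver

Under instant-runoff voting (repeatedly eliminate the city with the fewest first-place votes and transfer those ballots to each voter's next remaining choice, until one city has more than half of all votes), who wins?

Round 1: Edmonton 0, Fresno 9, Geneva 28, Denver 10, Houston 12. Edmonton eliminated.
Round 2: Fresno 9, Geneva 28, Denver 10, Houston 12. Fresno eliminated.
Round 3: Geneva 28, Denver 10, Houston 21. Denver eliminated.
Round 4: Geneva 28, Houston 31. Houston has a majority (≥30).

Houston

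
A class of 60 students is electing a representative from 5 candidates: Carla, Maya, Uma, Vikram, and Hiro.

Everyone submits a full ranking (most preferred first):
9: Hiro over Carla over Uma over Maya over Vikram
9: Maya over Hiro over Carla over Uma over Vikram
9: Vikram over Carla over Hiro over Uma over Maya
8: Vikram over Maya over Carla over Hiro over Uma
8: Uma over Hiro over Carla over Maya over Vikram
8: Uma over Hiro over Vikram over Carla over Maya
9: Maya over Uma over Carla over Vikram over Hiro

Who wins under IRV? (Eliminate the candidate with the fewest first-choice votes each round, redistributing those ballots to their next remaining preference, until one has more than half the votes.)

Uma

Round 1: Carla 0, Maya 18, Uma 16, Vikram 17, Hiro 9. Carla eliminated.
Round 2: Maya 18, Uma 16, Vikram 17, Hiro 9. Hiro eliminated.
Round 3: Maya 18, Uma 25, Vikram 17. Vikram eliminated.
Round 4: Maya 26, Uma 34. Uma has a majority (≥31).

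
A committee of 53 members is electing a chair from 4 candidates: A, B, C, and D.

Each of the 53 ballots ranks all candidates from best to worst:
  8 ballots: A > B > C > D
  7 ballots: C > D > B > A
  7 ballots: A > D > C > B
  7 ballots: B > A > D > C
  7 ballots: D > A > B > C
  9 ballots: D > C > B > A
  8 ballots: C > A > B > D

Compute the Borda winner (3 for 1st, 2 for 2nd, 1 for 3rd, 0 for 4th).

A: 8×3 + 7×0 + 7×3 + 7×2 + 7×2 + 9×0 + 8×2 = 89
B: 8×2 + 7×1 + 7×0 + 7×3 + 7×1 + 9×1 + 8×1 = 68
C: 8×1 + 7×3 + 7×1 + 7×0 + 7×0 + 9×2 + 8×3 = 78
D: 8×0 + 7×2 + 7×2 + 7×1 + 7×3 + 9×3 + 8×0 = 83

A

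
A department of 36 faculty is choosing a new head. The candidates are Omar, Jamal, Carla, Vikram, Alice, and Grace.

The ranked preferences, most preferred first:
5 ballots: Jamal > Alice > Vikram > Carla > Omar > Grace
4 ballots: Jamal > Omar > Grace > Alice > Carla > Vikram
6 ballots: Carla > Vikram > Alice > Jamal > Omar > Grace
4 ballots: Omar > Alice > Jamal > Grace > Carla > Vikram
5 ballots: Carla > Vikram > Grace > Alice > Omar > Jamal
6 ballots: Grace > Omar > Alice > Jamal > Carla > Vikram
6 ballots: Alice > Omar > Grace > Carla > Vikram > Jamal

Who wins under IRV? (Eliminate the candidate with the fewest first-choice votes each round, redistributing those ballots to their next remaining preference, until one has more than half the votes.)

Round 1: Omar 4, Jamal 9, Carla 11, Vikram 0, Alice 6, Grace 6. Vikram eliminated.
Round 2: Omar 4, Jamal 9, Carla 11, Alice 6, Grace 6. Omar eliminated.
Round 3: Jamal 9, Carla 11, Alice 10, Grace 6. Grace eliminated.
Round 4: Jamal 9, Carla 11, Alice 16. Jamal eliminated.
Round 5: Carla 11, Alice 25. Alice has a majority (≥19).

Alice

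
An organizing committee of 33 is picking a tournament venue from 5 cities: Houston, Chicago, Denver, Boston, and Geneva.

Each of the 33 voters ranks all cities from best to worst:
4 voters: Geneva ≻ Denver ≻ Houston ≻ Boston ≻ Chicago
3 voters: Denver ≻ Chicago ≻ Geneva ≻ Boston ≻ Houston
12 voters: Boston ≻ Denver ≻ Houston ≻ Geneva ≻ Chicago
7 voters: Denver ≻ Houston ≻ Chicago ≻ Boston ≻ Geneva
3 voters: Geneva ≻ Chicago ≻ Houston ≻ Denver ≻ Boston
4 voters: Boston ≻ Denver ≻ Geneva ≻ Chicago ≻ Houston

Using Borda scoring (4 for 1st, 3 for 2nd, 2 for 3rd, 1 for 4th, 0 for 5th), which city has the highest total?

Houston: 4×2 + 3×0 + 12×2 + 7×3 + 3×2 + 4×0 = 59
Chicago: 4×0 + 3×3 + 12×0 + 7×2 + 3×3 + 4×1 = 36
Denver: 4×3 + 3×4 + 12×3 + 7×4 + 3×1 + 4×3 = 103
Boston: 4×1 + 3×1 + 12×4 + 7×1 + 3×0 + 4×4 = 78
Geneva: 4×4 + 3×2 + 12×1 + 7×0 + 3×4 + 4×2 = 54

Denver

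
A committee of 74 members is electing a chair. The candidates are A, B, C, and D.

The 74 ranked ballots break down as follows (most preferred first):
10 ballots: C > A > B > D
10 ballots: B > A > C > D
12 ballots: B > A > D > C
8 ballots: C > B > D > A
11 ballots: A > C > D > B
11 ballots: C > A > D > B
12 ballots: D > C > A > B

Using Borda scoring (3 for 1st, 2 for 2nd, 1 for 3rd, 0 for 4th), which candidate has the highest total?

A: 10×2 + 10×2 + 12×2 + 8×0 + 11×3 + 11×2 + 12×1 = 131
B: 10×1 + 10×3 + 12×3 + 8×2 + 11×0 + 11×0 + 12×0 = 92
C: 10×3 + 10×1 + 12×0 + 8×3 + 11×2 + 11×3 + 12×2 = 143
D: 10×0 + 10×0 + 12×1 + 8×1 + 11×1 + 11×1 + 12×3 = 78

C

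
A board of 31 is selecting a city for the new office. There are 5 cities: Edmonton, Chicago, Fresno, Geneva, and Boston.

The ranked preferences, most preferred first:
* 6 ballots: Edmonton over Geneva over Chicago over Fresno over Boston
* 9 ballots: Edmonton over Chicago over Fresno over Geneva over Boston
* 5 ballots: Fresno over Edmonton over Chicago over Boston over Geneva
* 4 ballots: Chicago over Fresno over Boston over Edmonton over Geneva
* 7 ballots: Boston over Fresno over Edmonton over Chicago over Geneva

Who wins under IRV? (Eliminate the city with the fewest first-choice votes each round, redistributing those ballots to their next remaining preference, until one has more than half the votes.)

Round 1: Edmonton 15, Chicago 4, Fresno 5, Geneva 0, Boston 7. Geneva eliminated.
Round 2: Edmonton 15, Chicago 4, Fresno 5, Boston 7. Chicago eliminated.
Round 3: Edmonton 15, Fresno 9, Boston 7. Boston eliminated.
Round 4: Edmonton 15, Fresno 16. Fresno has a majority (≥16).

Fresno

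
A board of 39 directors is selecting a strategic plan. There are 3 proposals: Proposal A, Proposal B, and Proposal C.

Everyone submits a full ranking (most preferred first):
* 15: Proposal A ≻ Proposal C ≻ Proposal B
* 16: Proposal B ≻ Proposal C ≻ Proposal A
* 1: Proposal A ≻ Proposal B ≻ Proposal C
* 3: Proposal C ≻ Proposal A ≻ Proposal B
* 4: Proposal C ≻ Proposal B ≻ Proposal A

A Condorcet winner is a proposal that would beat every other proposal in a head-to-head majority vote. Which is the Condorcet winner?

Proposal C vs Proposal A: 23–16
Proposal C vs Proposal B: 22–17
Proposal C beats every other proposal.

Proposal C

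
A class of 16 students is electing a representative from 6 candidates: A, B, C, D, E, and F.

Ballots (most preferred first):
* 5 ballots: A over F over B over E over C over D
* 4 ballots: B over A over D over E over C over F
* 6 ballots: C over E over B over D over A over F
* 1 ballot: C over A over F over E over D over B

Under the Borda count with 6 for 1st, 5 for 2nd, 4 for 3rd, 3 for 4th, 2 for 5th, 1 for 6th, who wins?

A: 5×6 + 4×5 + 6×2 + 1×5 = 67
B: 5×4 + 4×6 + 6×4 + 1×1 = 69
C: 5×2 + 4×2 + 6×6 + 1×6 = 60
D: 5×1 + 4×4 + 6×3 + 1×2 = 41
E: 5×3 + 4×3 + 6×5 + 1×3 = 60
F: 5×5 + 4×1 + 6×1 + 1×4 = 39

B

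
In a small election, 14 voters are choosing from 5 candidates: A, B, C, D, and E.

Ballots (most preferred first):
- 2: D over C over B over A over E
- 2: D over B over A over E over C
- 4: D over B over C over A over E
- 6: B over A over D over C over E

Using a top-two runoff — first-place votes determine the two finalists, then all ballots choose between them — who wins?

D

Round 1 first-place votes: A 0, B 6, C 0, D 8, E 0. D and B advance.
Runoff: D is ranked above B on 8 ballots, B above D on 6.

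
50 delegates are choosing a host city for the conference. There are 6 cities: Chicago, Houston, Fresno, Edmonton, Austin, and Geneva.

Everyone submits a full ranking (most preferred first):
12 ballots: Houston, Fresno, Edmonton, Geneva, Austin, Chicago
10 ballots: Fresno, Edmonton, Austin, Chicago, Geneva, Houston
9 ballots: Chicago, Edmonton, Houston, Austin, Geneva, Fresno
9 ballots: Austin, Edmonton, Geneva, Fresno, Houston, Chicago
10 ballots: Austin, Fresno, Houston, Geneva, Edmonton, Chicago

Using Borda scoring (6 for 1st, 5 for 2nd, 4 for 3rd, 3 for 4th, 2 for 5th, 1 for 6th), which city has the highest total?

Edmonton

Chicago: 12×1 + 10×3 + 9×6 + 9×1 + 10×1 = 115
Houston: 12×6 + 10×1 + 9×4 + 9×2 + 10×4 = 176
Fresno: 12×5 + 10×6 + 9×1 + 9×3 + 10×5 = 206
Edmonton: 12×4 + 10×5 + 9×5 + 9×5 + 10×2 = 208
Austin: 12×2 + 10×4 + 9×3 + 9×6 + 10×6 = 205
Geneva: 12×3 + 10×2 + 9×2 + 9×4 + 10×3 = 140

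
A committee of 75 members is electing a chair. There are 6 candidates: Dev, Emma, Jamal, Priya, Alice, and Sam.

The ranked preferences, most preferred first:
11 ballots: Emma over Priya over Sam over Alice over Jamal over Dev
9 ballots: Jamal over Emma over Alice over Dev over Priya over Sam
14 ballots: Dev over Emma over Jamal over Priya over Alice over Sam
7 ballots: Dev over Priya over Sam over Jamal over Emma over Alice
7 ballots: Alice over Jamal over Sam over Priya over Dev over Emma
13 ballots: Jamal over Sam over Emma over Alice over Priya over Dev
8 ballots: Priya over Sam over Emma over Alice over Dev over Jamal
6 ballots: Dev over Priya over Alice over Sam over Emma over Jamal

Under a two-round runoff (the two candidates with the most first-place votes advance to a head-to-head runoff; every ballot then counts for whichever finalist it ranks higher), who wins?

Round 1 first-place votes: Dev 27, Emma 11, Jamal 22, Priya 8, Alice 7, Sam 0. Dev and Jamal advance.
Runoff: Dev is ranked above Jamal on 35 ballots, Jamal above Dev on 40.

Jamal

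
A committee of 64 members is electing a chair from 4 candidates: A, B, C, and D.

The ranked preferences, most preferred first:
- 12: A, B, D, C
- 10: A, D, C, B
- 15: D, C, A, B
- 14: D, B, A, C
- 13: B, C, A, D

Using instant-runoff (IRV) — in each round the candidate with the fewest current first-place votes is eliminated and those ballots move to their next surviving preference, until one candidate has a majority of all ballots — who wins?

A

Round 1: A 22, B 13, C 0, D 29. C eliminated.
Round 2: A 22, B 13, D 29. B eliminated.
Round 3: A 35, D 29. A has a majority (≥33).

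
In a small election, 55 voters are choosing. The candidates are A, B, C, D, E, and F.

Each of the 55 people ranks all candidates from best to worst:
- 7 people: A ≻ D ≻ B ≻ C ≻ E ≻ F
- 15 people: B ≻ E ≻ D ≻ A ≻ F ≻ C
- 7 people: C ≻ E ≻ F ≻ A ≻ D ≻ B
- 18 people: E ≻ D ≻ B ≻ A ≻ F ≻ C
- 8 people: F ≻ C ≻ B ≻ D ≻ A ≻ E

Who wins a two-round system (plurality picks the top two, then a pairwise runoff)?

Round 1 first-place votes: A 7, B 15, C 7, D 0, E 18, F 8. E and B advance.
Runoff: E is ranked above B on 25 ballots, B above E on 30.

B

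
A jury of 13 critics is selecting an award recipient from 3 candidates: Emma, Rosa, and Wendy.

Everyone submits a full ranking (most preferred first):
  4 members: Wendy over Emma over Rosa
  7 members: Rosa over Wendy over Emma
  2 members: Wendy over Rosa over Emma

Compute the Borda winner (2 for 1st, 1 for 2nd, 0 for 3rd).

Wendy

Emma: 4×1 + 7×0 + 2×0 = 4
Rosa: 4×0 + 7×2 + 2×1 = 16
Wendy: 4×2 + 7×1 + 2×2 = 19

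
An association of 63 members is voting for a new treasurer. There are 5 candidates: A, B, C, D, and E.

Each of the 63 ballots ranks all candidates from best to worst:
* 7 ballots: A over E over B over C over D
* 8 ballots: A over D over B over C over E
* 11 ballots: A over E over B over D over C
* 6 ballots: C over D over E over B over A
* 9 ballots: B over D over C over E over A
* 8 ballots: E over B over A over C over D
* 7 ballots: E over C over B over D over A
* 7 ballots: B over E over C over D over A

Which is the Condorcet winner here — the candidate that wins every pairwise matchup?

E vs A: 37–26
E vs B: 39–24
E vs C: 40–23
E vs D: 40–23
E beats every other candidate.

E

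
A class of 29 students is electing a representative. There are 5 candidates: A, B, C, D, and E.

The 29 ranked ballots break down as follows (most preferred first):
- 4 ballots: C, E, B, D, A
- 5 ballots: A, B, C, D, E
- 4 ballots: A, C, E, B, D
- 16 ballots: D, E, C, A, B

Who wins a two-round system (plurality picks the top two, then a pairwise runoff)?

Round 1 first-place votes: A 9, B 0, C 4, D 16, E 0. D and A advance.
Runoff: D is ranked above A on 20 ballots, A above D on 9.

D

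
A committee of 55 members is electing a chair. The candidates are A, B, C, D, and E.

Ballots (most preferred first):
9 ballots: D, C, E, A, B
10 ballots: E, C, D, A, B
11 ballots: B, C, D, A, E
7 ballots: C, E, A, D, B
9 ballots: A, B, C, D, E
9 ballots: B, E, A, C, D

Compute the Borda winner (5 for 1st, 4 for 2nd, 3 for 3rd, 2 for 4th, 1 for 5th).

A: 9×2 + 10×2 + 11×2 + 7×3 + 9×5 + 9×3 = 153
B: 9×1 + 10×1 + 11×5 + 7×1 + 9×4 + 9×5 = 162
C: 9×4 + 10×4 + 11×4 + 7×5 + 9×3 + 9×2 = 200
D: 9×5 + 10×3 + 11×3 + 7×2 + 9×2 + 9×1 = 149
E: 9×3 + 10×5 + 11×1 + 7×4 + 9×1 + 9×4 = 161

C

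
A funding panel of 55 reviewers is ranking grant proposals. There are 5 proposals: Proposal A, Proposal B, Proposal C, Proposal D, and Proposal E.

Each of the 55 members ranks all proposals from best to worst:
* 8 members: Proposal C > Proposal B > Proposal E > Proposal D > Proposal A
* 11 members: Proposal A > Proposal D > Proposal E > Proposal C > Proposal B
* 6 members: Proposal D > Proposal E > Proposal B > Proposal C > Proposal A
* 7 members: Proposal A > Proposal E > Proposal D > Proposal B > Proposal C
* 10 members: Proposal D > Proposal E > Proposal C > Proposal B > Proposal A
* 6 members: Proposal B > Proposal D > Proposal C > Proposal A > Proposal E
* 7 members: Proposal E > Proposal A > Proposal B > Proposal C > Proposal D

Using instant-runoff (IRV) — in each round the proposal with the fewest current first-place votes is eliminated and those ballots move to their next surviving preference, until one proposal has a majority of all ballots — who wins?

Round 1: Proposal A 18, Proposal B 6, Proposal C 8, Proposal D 16, Proposal E 7. Proposal B eliminated.
Round 2: Proposal A 18, Proposal C 8, Proposal D 22, Proposal E 7. Proposal E eliminated.
Round 3: Proposal A 25, Proposal C 8, Proposal D 22. Proposal C eliminated.
Round 4: Proposal A 25, Proposal D 30. Proposal D has a majority (≥28).

Proposal D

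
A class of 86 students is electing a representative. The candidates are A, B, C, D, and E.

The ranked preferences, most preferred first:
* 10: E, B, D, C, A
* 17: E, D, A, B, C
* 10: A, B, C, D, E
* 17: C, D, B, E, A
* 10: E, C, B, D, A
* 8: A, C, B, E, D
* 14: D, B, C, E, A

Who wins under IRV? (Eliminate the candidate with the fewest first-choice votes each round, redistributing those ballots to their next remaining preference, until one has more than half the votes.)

Round 1: A 18, B 0, C 17, D 14, E 37. B eliminated.
Round 2: A 18, C 17, D 14, E 37. D eliminated.
Round 3: A 18, C 31, E 37. A eliminated.
Round 4: C 49, E 37. C has a majority (≥44).

C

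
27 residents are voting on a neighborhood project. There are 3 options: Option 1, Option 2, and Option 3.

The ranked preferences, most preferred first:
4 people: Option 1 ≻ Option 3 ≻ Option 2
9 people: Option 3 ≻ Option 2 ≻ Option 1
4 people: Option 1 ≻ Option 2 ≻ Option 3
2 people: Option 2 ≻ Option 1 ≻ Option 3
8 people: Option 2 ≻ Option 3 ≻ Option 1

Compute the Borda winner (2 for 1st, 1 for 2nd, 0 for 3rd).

Option 1: 4×2 + 9×0 + 4×2 + 2×1 + 8×0 = 18
Option 2: 4×0 + 9×1 + 4×1 + 2×2 + 8×2 = 33
Option 3: 4×1 + 9×2 + 4×0 + 2×0 + 8×1 = 30

Option 2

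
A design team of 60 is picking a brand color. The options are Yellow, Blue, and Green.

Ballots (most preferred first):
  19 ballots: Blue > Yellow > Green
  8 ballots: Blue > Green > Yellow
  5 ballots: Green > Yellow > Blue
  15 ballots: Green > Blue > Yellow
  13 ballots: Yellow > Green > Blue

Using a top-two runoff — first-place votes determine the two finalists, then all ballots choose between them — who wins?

Green

Round 1 first-place votes: Yellow 13, Blue 27, Green 20. Blue and Green advance.
Runoff: Blue is ranked above Green on 27 ballots, Green above Blue on 33.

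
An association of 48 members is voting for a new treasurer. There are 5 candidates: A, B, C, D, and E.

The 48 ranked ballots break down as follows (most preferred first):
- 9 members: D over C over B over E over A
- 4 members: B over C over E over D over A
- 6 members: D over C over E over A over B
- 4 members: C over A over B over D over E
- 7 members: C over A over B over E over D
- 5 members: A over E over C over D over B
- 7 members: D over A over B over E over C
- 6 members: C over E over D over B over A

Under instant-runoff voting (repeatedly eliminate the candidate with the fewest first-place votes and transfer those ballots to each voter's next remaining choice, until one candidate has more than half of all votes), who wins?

C

Round 1: A 5, B 4, C 17, D 22, E 0. E eliminated.
Round 2: A 5, B 4, C 17, D 22. B eliminated.
Round 3: A 5, C 21, D 22. A eliminated.
Round 4: C 26, D 22. C has a majority (≥25).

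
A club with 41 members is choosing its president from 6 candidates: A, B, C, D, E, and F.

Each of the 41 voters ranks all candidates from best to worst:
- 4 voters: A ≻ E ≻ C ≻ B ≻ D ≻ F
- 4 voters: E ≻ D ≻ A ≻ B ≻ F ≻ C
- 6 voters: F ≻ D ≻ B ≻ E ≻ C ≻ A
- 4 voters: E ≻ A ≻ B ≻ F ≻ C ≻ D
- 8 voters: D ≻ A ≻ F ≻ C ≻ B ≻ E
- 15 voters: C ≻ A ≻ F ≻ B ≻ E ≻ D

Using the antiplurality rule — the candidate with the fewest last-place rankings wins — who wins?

B

Last-place votes: A 6, B 0, C 4, D 19, E 8, F 4.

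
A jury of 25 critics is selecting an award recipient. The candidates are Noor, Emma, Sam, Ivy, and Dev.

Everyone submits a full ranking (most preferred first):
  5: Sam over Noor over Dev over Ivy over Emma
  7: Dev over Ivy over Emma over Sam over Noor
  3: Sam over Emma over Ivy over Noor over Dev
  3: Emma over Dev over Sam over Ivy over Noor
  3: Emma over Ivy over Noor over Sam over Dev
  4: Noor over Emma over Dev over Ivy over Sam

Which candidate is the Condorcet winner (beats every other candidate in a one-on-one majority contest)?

Emma

Emma vs Noor: 16–9
Emma vs Sam: 17–8
Emma vs Ivy: 13–12
Emma vs Dev: 13–12
Emma beats every other candidate.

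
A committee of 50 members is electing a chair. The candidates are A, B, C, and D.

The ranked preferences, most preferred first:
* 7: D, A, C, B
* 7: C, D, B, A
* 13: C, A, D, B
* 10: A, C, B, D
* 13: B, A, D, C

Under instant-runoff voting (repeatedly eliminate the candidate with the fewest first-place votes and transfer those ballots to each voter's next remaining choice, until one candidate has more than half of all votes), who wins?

A

Round 1: A 10, B 13, C 20, D 7. D eliminated.
Round 2: A 17, B 13, C 20. B eliminated.
Round 3: A 30, C 20. A has a majority (≥26).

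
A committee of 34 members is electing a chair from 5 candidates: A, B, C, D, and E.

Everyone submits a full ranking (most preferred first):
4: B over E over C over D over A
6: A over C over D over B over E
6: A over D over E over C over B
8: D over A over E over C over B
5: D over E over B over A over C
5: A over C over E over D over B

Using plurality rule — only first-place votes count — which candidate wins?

First-place votes: A 17, B 4, C 0, D 13, E 0.

A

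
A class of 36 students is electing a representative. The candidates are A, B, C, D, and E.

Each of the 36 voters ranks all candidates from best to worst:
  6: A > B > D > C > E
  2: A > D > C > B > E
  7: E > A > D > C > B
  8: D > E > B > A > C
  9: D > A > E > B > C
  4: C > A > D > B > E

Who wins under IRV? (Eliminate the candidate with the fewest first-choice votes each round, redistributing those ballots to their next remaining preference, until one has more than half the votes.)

A

Round 1: A 8, B 0, C 4, D 17, E 7. B eliminated.
Round 2: A 8, C 4, D 17, E 7. C eliminated.
Round 3: A 12, D 17, E 7. E eliminated.
Round 4: A 19, D 17. A has a majority (≥19).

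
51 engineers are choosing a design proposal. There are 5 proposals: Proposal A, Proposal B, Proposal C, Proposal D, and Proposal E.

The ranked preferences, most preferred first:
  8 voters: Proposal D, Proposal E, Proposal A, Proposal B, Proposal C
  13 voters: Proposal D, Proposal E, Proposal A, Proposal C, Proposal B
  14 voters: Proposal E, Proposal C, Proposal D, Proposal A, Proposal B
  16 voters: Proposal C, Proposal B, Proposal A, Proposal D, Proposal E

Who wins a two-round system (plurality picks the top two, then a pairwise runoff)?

Proposal C

Round 1 first-place votes: Proposal A 0, Proposal B 0, Proposal C 16, Proposal D 21, Proposal E 14. Proposal D and Proposal C advance.
Runoff: Proposal D is ranked above Proposal C on 21 ballots, Proposal C above Proposal D on 30.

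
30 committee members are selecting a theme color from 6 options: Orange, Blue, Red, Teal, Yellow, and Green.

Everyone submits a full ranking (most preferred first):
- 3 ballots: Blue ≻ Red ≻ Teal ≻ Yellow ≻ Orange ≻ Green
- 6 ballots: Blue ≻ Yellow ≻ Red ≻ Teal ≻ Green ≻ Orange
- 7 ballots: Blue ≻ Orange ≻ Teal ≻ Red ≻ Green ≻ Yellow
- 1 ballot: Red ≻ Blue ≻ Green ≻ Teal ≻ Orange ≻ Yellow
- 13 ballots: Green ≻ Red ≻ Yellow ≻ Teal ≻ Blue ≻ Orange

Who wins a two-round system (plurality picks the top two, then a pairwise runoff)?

Round 1 first-place votes: Orange 0, Blue 16, Red 1, Teal 0, Yellow 0, Green 13. Blue and Green advance.
Runoff: Blue is ranked above Green on 17 ballots, Green above Blue on 13.

Blue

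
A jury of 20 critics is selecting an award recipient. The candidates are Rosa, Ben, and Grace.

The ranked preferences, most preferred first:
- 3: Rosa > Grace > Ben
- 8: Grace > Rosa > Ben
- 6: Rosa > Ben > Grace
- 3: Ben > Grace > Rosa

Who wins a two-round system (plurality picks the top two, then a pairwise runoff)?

Grace

Round 1 first-place votes: Rosa 9, Ben 3, Grace 8. Rosa and Grace advance.
Runoff: Rosa is ranked above Grace on 9 ballots, Grace above Rosa on 11.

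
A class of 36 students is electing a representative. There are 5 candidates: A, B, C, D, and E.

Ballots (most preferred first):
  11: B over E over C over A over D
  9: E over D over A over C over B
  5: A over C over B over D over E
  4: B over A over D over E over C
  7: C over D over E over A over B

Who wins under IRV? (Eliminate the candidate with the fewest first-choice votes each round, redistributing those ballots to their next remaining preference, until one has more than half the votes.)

Round 1: A 5, B 15, C 7, D 0, E 9. D eliminated.
Round 2: A 5, B 15, C 7, E 9. A eliminated.
Round 3: B 15, C 12, E 9. E eliminated.
Round 4: B 15, C 21. C has a majority (≥19).

C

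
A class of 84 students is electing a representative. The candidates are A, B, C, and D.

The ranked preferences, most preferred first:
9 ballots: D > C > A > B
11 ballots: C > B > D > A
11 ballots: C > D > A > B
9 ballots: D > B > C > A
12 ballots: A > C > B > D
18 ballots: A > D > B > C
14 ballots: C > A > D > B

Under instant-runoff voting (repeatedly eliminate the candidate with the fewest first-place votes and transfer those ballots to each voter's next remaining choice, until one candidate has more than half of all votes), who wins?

Round 1: A 30, B 0, C 36, D 18. B eliminated.
Round 2: A 30, C 36, D 18. D eliminated.
Round 3: A 30, C 54. C has a majority (≥43).

C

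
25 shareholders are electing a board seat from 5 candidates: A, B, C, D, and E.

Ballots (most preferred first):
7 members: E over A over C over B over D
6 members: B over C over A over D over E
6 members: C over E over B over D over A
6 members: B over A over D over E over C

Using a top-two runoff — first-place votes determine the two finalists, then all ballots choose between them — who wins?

E

Round 1 first-place votes: A 0, B 12, C 6, D 0, E 7. B and E advance.
Runoff: B is ranked above E on 12 ballots, E above B on 13.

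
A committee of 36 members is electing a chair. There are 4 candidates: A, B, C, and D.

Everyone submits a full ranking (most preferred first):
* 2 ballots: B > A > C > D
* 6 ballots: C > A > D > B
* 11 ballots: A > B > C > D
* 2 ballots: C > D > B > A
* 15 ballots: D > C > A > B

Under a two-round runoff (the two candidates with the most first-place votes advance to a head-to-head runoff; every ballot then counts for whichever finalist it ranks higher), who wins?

Round 1 first-place votes: A 11, B 2, C 8, D 15. D and A advance.
Runoff: D is ranked above A on 17 ballots, A above D on 19.

A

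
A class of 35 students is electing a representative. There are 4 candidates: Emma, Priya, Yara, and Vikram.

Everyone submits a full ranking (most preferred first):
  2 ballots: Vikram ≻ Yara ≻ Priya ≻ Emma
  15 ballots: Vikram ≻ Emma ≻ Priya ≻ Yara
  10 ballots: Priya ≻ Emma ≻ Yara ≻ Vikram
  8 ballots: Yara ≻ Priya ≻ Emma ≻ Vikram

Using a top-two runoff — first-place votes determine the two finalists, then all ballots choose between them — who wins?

Round 1 first-place votes: Emma 0, Priya 10, Yara 8, Vikram 17. Vikram and Priya advance.
Runoff: Vikram is ranked above Priya on 17 ballots, Priya above Vikram on 18.

Priya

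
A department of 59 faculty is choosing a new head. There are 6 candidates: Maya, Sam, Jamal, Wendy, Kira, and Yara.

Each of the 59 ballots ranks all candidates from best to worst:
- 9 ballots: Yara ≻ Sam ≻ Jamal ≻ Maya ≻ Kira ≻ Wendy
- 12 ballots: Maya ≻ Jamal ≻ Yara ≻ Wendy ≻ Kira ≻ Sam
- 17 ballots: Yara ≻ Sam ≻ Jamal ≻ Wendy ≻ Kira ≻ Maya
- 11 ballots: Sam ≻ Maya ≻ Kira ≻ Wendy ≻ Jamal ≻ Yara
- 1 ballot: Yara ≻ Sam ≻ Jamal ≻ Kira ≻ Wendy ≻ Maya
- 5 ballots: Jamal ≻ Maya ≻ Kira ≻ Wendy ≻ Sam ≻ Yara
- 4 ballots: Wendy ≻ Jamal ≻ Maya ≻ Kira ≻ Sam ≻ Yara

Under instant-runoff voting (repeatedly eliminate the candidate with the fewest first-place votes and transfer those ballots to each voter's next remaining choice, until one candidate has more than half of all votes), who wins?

Round 1: Maya 12, Sam 11, Jamal 5, Wendy 4, Kira 0, Yara 27. Kira eliminated.
Round 2: Maya 12, Sam 11, Jamal 5, Wendy 4, Yara 27. Wendy eliminated.
Round 3: Maya 12, Sam 11, Jamal 9, Yara 27. Jamal eliminated.
Round 4: Maya 21, Sam 11, Yara 27. Sam eliminated.
Round 5: Maya 32, Yara 27. Maya has a majority (≥30).

Maya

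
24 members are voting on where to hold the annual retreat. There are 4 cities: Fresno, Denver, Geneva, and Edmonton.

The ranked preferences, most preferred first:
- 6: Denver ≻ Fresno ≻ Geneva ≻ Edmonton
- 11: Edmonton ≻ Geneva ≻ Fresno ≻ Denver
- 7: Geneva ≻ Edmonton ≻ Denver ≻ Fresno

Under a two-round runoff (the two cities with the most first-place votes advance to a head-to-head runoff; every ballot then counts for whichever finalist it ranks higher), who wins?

Geneva

Round 1 first-place votes: Fresno 0, Denver 6, Geneva 7, Edmonton 11. Edmonton and Geneva advance.
Runoff: Edmonton is ranked above Geneva on 11 ballots, Geneva above Edmonton on 13.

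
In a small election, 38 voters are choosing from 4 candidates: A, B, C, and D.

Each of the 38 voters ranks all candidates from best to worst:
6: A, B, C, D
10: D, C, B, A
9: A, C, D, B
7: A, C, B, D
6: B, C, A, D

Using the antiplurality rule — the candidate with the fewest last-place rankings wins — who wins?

C

Last-place votes: A 10, B 9, C 0, D 19.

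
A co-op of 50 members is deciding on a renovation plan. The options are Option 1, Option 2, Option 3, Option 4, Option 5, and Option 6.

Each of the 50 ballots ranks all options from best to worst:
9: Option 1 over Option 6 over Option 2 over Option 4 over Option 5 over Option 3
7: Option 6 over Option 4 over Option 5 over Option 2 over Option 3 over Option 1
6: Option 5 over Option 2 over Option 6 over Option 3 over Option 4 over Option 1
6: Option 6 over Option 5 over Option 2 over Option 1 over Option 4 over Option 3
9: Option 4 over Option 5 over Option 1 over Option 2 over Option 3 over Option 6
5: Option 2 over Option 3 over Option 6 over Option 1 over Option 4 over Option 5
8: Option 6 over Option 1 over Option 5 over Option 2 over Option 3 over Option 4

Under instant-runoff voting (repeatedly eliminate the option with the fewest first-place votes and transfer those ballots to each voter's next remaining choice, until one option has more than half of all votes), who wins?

Round 1: Option 1 9, Option 2 5, Option 3 0, Option 4 9, Option 5 6, Option 6 21. Option 3 eliminated.
Round 2: Option 1 9, Option 2 5, Option 4 9, Option 5 6, Option 6 21. Option 2 eliminated.
Round 3: Option 1 9, Option 4 9, Option 5 6, Option 6 26. Option 6 has a majority (≥26).

Option 6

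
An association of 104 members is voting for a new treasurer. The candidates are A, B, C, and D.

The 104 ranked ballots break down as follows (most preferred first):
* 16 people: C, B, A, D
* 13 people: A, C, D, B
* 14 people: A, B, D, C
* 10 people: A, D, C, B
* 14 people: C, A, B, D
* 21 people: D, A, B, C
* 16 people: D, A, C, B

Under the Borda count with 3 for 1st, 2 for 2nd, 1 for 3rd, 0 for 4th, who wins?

A

A: 16×1 + 13×3 + 14×3 + 10×3 + 14×2 + 21×2 + 16×2 = 229
B: 16×2 + 13×0 + 14×2 + 10×0 + 14×1 + 21×1 + 16×0 = 95
C: 16×3 + 13×2 + 14×0 + 10×1 + 14×3 + 21×0 + 16×1 = 142
D: 16×0 + 13×1 + 14×1 + 10×2 + 14×0 + 21×3 + 16×3 = 158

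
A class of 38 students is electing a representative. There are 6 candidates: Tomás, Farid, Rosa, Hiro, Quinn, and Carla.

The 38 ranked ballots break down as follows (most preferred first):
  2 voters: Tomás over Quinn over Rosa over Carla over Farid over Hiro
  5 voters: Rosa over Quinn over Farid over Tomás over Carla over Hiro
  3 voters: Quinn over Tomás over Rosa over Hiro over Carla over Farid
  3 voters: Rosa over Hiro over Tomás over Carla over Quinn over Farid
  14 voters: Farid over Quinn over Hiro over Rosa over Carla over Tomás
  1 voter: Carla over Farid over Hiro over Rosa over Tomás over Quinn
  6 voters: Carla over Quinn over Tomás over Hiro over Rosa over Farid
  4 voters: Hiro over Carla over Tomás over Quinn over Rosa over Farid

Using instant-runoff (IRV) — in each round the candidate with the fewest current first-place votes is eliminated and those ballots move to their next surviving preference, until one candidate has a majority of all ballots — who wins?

Rosa

Round 1: Tomás 2, Farid 14, Rosa 8, Hiro 4, Quinn 3, Carla 7. Tomás eliminated.
Round 2: Farid 14, Rosa 8, Hiro 4, Quinn 5, Carla 7. Hiro eliminated.
Round 3: Farid 14, Rosa 8, Quinn 5, Carla 11. Quinn eliminated.
Round 4: Farid 14, Rosa 13, Carla 11. Carla eliminated.
Round 5: Farid 15, Rosa 23. Rosa has a majority (≥20).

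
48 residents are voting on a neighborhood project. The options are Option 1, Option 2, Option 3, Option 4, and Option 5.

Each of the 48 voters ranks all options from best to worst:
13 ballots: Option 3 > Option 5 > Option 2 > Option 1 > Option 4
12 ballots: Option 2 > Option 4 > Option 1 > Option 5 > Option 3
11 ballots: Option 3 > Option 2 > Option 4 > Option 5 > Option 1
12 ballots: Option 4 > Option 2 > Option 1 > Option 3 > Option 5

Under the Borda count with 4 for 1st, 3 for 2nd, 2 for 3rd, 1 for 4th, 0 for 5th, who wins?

Option 2

Option 1: 13×1 + 12×2 + 11×0 + 12×2 = 61
Option 2: 13×2 + 12×4 + 11×3 + 12×3 = 143
Option 3: 13×4 + 12×0 + 11×4 + 12×1 = 108
Option 4: 13×0 + 12×3 + 11×2 + 12×4 = 106
Option 5: 13×3 + 12×1 + 11×1 + 12×0 = 62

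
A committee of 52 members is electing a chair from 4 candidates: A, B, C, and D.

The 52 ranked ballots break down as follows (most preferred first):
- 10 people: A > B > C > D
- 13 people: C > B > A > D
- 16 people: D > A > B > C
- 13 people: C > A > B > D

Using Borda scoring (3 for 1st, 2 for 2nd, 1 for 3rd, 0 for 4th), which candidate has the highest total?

A: 10×3 + 13×1 + 16×2 + 13×2 = 101
B: 10×2 + 13×2 + 16×1 + 13×1 = 75
C: 10×1 + 13×3 + 16×0 + 13×3 = 88
D: 10×0 + 13×0 + 16×3 + 13×0 = 48

A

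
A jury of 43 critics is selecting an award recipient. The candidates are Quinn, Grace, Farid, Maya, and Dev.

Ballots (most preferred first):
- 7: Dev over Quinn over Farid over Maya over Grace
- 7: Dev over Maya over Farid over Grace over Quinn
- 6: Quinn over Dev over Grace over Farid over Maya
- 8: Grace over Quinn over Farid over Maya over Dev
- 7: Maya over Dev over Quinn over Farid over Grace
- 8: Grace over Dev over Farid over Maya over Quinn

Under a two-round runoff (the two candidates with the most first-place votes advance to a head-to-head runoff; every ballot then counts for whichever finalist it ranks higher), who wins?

Round 1 first-place votes: Quinn 6, Grace 16, Farid 0, Maya 7, Dev 14. Grace and Dev advance.
Runoff: Grace is ranked above Dev on 16 ballots, Dev above Grace on 27.

Dev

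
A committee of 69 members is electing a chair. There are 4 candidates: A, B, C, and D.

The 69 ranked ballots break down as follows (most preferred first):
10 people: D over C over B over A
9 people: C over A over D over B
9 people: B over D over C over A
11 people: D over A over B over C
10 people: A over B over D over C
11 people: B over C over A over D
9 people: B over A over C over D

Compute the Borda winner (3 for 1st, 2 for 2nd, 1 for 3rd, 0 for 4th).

B

A: 10×0 + 9×2 + 9×0 + 11×2 + 10×3 + 11×1 + 9×2 = 99
B: 10×1 + 9×0 + 9×3 + 11×1 + 10×2 + 11×3 + 9×3 = 128
C: 10×2 + 9×3 + 9×1 + 11×0 + 10×0 + 11×2 + 9×1 = 87
D: 10×3 + 9×1 + 9×2 + 11×3 + 10×1 + 11×0 + 9×0 = 100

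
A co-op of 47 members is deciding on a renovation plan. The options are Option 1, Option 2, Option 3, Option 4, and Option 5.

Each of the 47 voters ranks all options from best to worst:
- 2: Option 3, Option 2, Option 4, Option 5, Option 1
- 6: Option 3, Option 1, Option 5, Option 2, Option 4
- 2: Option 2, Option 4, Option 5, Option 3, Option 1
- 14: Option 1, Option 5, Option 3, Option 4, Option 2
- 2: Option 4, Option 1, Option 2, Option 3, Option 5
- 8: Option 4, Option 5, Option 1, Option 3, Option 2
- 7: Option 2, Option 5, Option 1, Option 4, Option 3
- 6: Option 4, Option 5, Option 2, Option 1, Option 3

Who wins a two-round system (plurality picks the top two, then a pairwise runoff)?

Option 1

Round 1 first-place votes: Option 1 14, Option 2 9, Option 3 8, Option 4 16, Option 5 0. Option 4 and Option 1 advance.
Runoff: Option 4 is ranked above Option 1 on 20 ballots, Option 1 above Option 4 on 27.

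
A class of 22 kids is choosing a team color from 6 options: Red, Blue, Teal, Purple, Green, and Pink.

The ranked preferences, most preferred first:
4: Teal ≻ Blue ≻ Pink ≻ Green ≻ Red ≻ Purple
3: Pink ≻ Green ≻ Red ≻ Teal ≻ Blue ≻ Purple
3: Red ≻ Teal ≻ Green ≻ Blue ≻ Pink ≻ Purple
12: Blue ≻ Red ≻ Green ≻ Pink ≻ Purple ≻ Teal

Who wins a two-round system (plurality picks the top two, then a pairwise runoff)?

Blue

Round 1 first-place votes: Red 3, Blue 12, Teal 4, Purple 0, Green 0, Pink 3. Blue and Teal advance.
Runoff: Blue is ranked above Teal on 12 ballots, Teal above Blue on 10.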